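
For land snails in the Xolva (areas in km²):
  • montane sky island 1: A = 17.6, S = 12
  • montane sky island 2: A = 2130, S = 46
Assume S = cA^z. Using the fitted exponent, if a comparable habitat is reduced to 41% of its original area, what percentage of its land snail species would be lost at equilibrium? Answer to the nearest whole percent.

z = ln(46/12) / ln(2130/17.6) = 1.3437 / 4.7960 = 0.2802
S_new/S_old = (A_new/A_old)^z = 0.41^0.2802 = exp(0.2802 × -0.8916) = 0.779
Fraction lost = 1 − 0.779 = 0.221

22%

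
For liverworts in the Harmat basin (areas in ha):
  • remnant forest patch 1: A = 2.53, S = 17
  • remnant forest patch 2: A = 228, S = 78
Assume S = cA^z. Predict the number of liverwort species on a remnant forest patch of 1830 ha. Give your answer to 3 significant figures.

158

z = ln(78/17) / ln(228/2.53) = 1.5235 / 4.5011 = 0.3385
c = 17 / 2.53^0.3385 = 17 / 1.369 = 12.42
S₃ = 12.42 × 1830^0.3385 = 12.42 × 12.71 ≈ 157.9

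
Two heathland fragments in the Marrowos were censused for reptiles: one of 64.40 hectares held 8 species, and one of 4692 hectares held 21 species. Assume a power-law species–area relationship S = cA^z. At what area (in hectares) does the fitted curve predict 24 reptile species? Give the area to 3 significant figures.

8490 hectares

z = ln(21/8) / ln(4692/64.4) = 0.9651 / 4.2885 = 0.2250
c = 8 / 64.4^0.2250 = 8 / 2.553 = 3.133
A = (24/3.133)^(1/0.2250) ⇒ ln A = ln(7.659)/0.2250 = 9.0470
A = e^9.0470 ≈ 8493 hectares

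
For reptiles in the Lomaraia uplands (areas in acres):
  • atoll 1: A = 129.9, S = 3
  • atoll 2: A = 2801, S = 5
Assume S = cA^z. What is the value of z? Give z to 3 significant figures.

Taking logs: ln S = ln c + z ln A, so z = (ln S₂ − ln S₁)/(ln A₂ − ln A₁).
z = ln(5/3) / ln(2801/129.9) = ln(1.667) / ln(21.56) = 0.5108 / 3.0710 = 0.1663

0.166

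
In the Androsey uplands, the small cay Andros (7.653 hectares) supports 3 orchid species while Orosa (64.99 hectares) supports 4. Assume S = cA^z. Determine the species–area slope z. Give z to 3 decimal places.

Taking logs: ln S = ln c + z ln A, so z = (ln S₂ − ln S₁)/(ln A₂ − ln A₁).
z = ln(4/3) / ln(64.99/7.653) = ln(1.333) / ln(8.492) = 0.2877 / 2.1391 = 0.1345

0.134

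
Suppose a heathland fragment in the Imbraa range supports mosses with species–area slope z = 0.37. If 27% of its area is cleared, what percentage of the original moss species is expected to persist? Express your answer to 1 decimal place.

89.0%

S_new/S_old = (A_new/A_old)^z = 0.73^0.37
= exp(0.37 × ln 0.73) = exp(0.37 × -0.3147) = exp(-0.1164) ≈ 0.8901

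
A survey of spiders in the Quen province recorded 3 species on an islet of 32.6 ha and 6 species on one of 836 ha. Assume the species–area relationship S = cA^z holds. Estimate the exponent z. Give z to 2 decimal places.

Taking logs: ln S = ln c + z ln A, so z = (ln S₂ − ln S₁)/(ln A₂ − ln A₁).
z = ln(6/3) / ln(836/32.6) = ln(2) / ln(25.64) = 0.6931 / 3.2443 = 0.2136

0.21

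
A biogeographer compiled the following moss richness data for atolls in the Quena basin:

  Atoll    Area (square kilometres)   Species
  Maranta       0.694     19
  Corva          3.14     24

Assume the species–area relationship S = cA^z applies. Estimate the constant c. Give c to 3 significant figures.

20.1

z = ln(S₂/S₁) / ln(A₂/A₁) = ln(24/19) / ln(3.14/0.694) = 0.2336 / 1.5095 = 0.1548
c = S₁ / A₁^z = 19 / 0.694^0.1548 = 19 / 0.945 = 20.11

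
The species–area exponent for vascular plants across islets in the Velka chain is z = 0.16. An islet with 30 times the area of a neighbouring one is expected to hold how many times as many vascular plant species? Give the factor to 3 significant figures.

S₂/S₁ = (A₂/A₁)^z = 30^0.16
ln(S₂/S₁) = 0.16 × ln 30 = 0.16 × 3.4012 = 0.5442
S₂/S₁ = e^0.5442 ≈ 1.723

1.72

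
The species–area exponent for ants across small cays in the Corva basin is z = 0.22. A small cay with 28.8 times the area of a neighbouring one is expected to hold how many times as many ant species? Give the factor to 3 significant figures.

S₂/S₁ = (A₂/A₁)^z = 28.8^0.22
ln(S₂/S₁) = 0.22 × ln 28.8 = 0.22 × 3.3604 = 0.7393
S₂/S₁ = e^0.7393 ≈ 2.094

2.09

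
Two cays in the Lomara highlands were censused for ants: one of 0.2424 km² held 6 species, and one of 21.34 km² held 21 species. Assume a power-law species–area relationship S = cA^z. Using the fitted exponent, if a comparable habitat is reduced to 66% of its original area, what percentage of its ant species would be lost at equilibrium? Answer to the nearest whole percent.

z = ln(21/6) / ln(21.34/0.2424) = 1.2528 / 4.4777 = 0.2798
S_new/S_old = (A_new/A_old)^z = 0.66^0.2798 = exp(0.2798 × -0.4155) = 0.8903
Fraction lost = 1 − 0.8903 = 0.1097

11%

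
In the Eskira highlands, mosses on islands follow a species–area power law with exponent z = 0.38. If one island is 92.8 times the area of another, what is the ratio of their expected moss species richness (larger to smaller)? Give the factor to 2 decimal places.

5.59

S₂/S₁ = (A₂/A₁)^z = 92.8^0.38
ln(S₂/S₁) = 0.38 × ln 92.8 = 0.38 × 4.5304 = 1.7216
S₂/S₁ = e^1.7216 ≈ 5.593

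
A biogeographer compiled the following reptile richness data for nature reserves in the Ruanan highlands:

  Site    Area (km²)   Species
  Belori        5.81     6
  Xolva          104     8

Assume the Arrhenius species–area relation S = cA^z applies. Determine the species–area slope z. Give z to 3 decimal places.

Taking logs: ln S = ln c + z ln A, so z = (ln S₂ − ln S₁)/(ln A₂ − ln A₁).
z = ln(8/6) / ln(104/5.81) = ln(1.333) / ln(17.9) = 0.2877 / 2.8848 = 0.0997

0.100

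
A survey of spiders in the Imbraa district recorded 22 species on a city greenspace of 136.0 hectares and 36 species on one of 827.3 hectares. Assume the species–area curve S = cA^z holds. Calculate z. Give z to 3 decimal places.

0.273

Taking logs: ln S = ln c + z ln A, so z = (ln S₂ − ln S₁)/(ln A₂ − ln A₁).
z = ln(36/22) / ln(827.3/136) = ln(1.636) / ln(6.083) = 0.4925 / 1.8055 = 0.2728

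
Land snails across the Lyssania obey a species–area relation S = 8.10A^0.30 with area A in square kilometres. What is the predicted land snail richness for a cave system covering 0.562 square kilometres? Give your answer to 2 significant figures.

S = 8.1 × 0.562^0.3
ln S = ln 8.1 + 0.3 × ln 0.562 = 2.0919 + 0.3 × -0.5763 = 1.9190
S = e^1.9190 ≈ 6.814

6.8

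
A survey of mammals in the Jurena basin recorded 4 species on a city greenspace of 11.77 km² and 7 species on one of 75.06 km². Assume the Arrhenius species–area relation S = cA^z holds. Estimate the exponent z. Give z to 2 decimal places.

Taking logs: ln S = ln c + z ln A, so z = (ln S₂ − ln S₁)/(ln A₂ − ln A₁).
z = ln(7/4) / ln(75.06/11.77) = ln(1.75) / ln(6.377) = 0.5596 / 1.8527 = 0.3020

0.30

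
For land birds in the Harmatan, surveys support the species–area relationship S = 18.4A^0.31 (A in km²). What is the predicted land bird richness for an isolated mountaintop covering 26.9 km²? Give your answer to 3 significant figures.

S = 18.4 × 26.9^0.31
ln S = ln 18.4 + 0.31 × ln 26.9 = 2.9124 + 0.31 × 3.2921 = 3.9329
S = e^3.9329 ≈ 51.06

51.1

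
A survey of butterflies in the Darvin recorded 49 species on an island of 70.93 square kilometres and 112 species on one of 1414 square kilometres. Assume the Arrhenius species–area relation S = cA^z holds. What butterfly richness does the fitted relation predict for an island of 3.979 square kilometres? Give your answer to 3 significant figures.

22.1

z = ln(112/49) / ln(1414/70.93) = 0.8267 / 2.9925 = 0.2763
c = 49 / 70.93^0.2763 = 49 / 3.246 = 15.1
S₃ = 15.1 × 3.979^0.2763 = 15.1 × 1.464 ≈ 22.11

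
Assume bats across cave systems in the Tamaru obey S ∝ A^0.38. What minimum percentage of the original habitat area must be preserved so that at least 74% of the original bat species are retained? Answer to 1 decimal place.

45.3%

Need (A_new/A_old)^0.38 = 0.74, so A_new/A_old = 0.74^(1/0.38) = 0.74^2.632
ln(A_new/A_old) = ln 0.74 / 0.38 = -0.3011 / 0.38 = -0.7924
A_new/A_old = e^-0.7924 ≈ 0.4528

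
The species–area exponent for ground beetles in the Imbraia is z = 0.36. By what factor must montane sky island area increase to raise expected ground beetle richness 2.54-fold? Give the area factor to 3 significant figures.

13.3

(A₂/A₁)^0.36 = 2.54, so A₂/A₁ = 2.54^(1/0.36) = 2.54^2.778
ln(A₂/A₁) = ln 2.54 / 0.36 = 0.9322 / 0.36 = 2.5893
A₂/A₁ = e^2.5893 ≈ 13.32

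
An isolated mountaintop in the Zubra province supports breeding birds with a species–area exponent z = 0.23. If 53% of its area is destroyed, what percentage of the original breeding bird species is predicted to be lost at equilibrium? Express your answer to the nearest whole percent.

16%

S_new/S_old = (A_new/A_old)^z = 0.47^0.23
= exp(0.23 × ln 0.47) = exp(0.23 × -0.7550) = exp(-0.1737) ≈ 0.8406
Fraction lost = 1 − 0.8406 = 0.1594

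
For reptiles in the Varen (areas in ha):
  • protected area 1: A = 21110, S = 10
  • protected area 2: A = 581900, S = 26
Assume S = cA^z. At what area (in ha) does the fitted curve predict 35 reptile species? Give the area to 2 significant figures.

z = ln(26/10) / ln(581900/21110) = 0.9555 / 3.3166 = 0.2881
c = 10 / 21110^0.2881 = 10 / 17.62 = 0.5677
A = (35/0.5677)^(1/0.2881) ⇒ ln A = ln(61.66)/0.2881 = 14.3058
A = e^14.3058 ≈ 1632797 ha

1600000 ha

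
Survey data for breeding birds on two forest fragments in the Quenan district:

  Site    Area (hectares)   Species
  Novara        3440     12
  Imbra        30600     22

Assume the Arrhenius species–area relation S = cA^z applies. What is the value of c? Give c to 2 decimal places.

z = ln(S₂/S₁) / ln(A₂/A₁) = ln(22/12) / ln(30600/3440) = 0.6061 / 2.1855 = 0.2773
c = S₁ / A₁^z = 12 / 3440^0.2773 = 12 / 9.568 = 1.254

1.25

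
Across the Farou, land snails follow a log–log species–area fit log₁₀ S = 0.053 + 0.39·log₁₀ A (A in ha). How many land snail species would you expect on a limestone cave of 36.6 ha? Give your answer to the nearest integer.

5 species

S = 1.13 × 36.6^0.39 = 1.13 × 4.072 ≈ 4.6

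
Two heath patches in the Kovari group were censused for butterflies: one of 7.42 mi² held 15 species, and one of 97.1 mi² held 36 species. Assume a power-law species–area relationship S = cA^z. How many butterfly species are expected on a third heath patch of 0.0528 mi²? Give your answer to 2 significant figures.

z = ln(36/15) / ln(97.1/7.42) = 0.8755 / 2.5716 = 0.3404
c = 15 / 7.42^0.3404 = 15 / 1.978 = 7.582
S₃ = 7.582 × 0.0528^0.3404 = 7.582 × 0.3674 ≈ 2.785

2.8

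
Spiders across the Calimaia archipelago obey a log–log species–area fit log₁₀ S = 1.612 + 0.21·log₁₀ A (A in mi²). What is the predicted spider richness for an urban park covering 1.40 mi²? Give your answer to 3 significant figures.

43.9

S = 40.93 × 1.4^0.21
ln S = ln 40.93 + 0.21 × ln 1.4 = 3.7118 + 0.21 × 0.3365 = 3.7824
S = e^3.7824 ≈ 43.92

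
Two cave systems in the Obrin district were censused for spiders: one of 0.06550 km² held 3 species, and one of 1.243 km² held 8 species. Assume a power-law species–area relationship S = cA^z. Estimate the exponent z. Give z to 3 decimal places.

0.333

Taking logs: ln S = ln c + z ln A, so z = (ln S₂ − ln S₁)/(ln A₂ − ln A₁).
z = ln(8/3) / ln(1.243/0.0655) = ln(2.667) / ln(18.98) = 0.9808 / 2.9432 = 0.3332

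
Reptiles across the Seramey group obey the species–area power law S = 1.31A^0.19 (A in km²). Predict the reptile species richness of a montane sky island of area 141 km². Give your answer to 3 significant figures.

3.35

S = 1.31 × 141^0.19
ln S = ln 1.31 + 0.19 × ln 141 = 0.2700 + 0.19 × 4.9488 = 1.2103
S = e^1.2103 ≈ 3.354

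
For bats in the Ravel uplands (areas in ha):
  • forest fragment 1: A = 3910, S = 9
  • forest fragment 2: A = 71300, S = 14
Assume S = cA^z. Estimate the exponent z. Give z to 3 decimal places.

0.152

Taking logs: ln S = ln c + z ln A, so z = (ln S₂ − ln S₁)/(ln A₂ − ln A₁).
z = ln(14/9) / ln(71300/3910) = ln(1.556) / ln(18.24) = 0.4418 / 2.9034 = 0.1522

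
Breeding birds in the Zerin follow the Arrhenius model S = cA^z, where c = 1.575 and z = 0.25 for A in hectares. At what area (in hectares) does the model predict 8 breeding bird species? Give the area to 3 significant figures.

666 hectares

8 = 1.575 × A^0.25  ⇒  A^0.25 = 8/1.575 = 5.079
ln A = ln(5.079) / 0.25 = 1.6252 / 0.25 = 6.5007
A = e^6.5007 ≈ 665.6 hectares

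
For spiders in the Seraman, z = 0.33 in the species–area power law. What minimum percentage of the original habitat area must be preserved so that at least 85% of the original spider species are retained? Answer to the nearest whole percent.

61%

Need (A_new/A_old)^0.33 = 0.85, so A_new/A_old = 0.85^(1/0.33) = 0.85^3.03
ln(A_new/A_old) = ln 0.85 / 0.33 = -0.1625 / 0.33 = -0.4925
A_new/A_old = e^-0.4925 ≈ 0.6111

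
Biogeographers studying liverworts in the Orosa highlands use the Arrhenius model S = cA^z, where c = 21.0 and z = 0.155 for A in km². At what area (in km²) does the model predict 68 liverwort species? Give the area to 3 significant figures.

1960 km²

68 = 21 × A^0.155  ⇒  A^0.155 = 68/21 = 3.238
ln A = ln(3.238) / 0.155 = 1.1750 / 0.155 = 7.5806
A = e^7.5806 ≈ 1960 km²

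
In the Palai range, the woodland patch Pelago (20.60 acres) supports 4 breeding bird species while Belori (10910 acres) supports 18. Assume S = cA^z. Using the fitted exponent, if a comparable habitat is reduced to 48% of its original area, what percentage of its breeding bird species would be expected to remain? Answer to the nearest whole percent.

84%

z = ln(18/4) / ln(10910/20.6) = 1.5041 / 6.2721 = 0.2398
S_new/S_old = (A_new/A_old)^z = 0.48^0.2398 = exp(0.2398 × -0.7340) = 0.8386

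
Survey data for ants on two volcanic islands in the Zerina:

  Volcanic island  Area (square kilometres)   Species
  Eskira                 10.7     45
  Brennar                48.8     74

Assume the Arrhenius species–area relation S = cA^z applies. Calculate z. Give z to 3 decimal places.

0.328

Taking logs: ln S = ln c + z ln A, so z = (ln S₂ − ln S₁)/(ln A₂ − ln A₁).
z = ln(74/45) / ln(48.8/10.7) = ln(1.644) / ln(4.561) = 0.4974 / 1.5175 = 0.3278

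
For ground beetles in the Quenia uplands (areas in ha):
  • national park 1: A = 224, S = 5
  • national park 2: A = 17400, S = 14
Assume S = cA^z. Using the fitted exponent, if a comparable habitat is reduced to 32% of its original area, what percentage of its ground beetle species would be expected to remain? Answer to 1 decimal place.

76.4%

z = ln(14/5) / ln(17400/224) = 1.0296 / 4.3526 = 0.2366
S_new/S_old = (A_new/A_old)^z = 0.32^0.2366 = exp(0.2366 × -1.1394) = 0.7637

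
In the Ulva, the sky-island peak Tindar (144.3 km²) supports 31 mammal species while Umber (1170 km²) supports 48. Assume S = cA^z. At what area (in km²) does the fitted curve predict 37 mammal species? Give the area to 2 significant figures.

z = ln(48/31) / ln(1170/144.3) = 0.4372 / 2.0929 = 0.2089
c = 31 / 144.3^0.2089 = 31 / 2.825 = 10.97
A = (37/10.97)^(1/0.2089) ⇒ ln A = ln(3.372)/0.2089 = 5.8188
A = e^5.8188 ≈ 336.6 km²

340 km²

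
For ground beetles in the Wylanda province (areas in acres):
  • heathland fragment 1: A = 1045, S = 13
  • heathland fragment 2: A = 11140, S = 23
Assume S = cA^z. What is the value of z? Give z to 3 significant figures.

0.241

Taking logs: ln S = ln c + z ln A, so z = (ln S₂ − ln S₁)/(ln A₂ − ln A₁).
z = ln(23/13) / ln(11140/1045) = ln(1.769) / ln(10.66) = 0.5705 / 2.3665 = 0.2411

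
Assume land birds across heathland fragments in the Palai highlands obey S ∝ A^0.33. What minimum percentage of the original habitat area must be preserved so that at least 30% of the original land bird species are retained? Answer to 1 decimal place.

2.6%

Need (A_new/A_old)^0.33 = 0.3, so A_new/A_old = 0.3^(1/0.33) = 0.3^3.03
ln(A_new/A_old) = ln 0.3 / 0.33 = -1.2040 / 0.33 = -3.6484
A_new/A_old = e^-3.6484 ≈ 0.02603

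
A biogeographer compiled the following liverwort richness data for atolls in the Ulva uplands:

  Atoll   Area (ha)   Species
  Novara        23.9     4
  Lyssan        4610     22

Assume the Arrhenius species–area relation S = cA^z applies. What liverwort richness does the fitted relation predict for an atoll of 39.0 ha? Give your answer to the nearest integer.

z = ln(22/4) / ln(4610/23.9) = 1.7047 / 5.2621 = 0.3240
c = 4 / 23.9^0.3240 = 4 / 2.796 = 1.431
S₃ = 1.431 × 39^0.3240 = 1.431 × 3.277 ≈ 4.688

5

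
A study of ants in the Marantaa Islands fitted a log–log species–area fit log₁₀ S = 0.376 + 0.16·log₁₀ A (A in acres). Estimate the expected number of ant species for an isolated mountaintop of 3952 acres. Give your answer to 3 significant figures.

S = 2.377 × 3952^0.16 = 2.377 × 3.763 ≈ 8.943

8.94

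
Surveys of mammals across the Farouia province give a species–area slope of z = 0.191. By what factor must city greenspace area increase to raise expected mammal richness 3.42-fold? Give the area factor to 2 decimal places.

625.10

(A₂/A₁)^0.191 = 3.42, so A₂/A₁ = 3.42^(1/0.191) = 3.42^5.236
ln(A₂/A₁) = ln 3.42 / 0.191 = 1.2296 / 0.191 = 6.4379
A₂/A₁ = e^6.4379 ≈ 625.1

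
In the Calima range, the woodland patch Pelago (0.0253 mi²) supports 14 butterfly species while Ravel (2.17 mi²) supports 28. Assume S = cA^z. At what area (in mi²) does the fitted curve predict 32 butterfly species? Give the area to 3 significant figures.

5.12 mi²

z = ln(28/14) / ln(2.17/0.0253) = 0.6931 / 4.4517 = 0.1557
c = 14 / 0.0253^0.1557 = 14 / 0.5641 = 24.82
A = (32/24.82)^(1/0.1557) ⇒ ln A = ln(1.289)/0.1557 = 1.6323
A = e^1.6323 ≈ 5.116 mi²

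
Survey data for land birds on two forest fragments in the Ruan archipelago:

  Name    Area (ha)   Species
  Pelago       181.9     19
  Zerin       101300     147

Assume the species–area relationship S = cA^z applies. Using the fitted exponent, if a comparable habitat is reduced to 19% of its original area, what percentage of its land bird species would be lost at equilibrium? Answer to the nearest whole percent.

42%

z = ln(147/19) / ln(101300/181.9) = 2.0460 / 6.3224 = 0.3236
S_new/S_old = (A_new/A_old)^z = 0.19^0.3236 = exp(0.3236 × -1.6607) = 0.5842
Fraction lost = 1 − 0.5842 = 0.4158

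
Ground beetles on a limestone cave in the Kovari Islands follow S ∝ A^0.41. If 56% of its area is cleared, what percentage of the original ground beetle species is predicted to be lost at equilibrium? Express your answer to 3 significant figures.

28.6%

S_new/S_old = (A_new/A_old)^z = 0.44^0.41
= exp(0.41 × ln 0.44) = exp(0.41 × -0.8210) = exp(-0.3366) ≈ 0.7142
Fraction lost = 1 − 0.7142 = 0.2858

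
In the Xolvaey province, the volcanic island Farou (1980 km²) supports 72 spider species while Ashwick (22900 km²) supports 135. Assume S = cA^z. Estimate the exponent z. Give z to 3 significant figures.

Taking logs: ln S = ln c + z ln A, so z = (ln S₂ − ln S₁)/(ln A₂ − ln A₁).
z = ln(135/72) / ln(22900/1980) = ln(1.875) / ln(11.57) = 0.6286 / 2.4480 = 0.2568

0.257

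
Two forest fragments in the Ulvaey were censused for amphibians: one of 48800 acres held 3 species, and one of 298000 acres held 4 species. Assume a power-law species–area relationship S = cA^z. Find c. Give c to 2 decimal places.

0.54

z = ln(S₂/S₁) / ln(A₂/A₁) = ln(4/3) / ln(298000/48800) = 0.2877 / 1.8094 = 0.1590
c = S₁ / A₁^z = 3 / 48800^0.1590 = 3 / 5.565 = 0.5391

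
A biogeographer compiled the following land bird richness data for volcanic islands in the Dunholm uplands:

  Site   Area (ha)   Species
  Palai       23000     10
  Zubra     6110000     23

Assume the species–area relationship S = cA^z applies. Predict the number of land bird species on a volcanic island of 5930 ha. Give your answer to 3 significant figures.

8.17

z = ln(23/10) / ln(6110000/23000) = 0.8329 / 5.5822 = 0.1492
c = 10 / 23000^0.1492 = 10 / 4.475 = 2.235
S₃ = 2.235 × 5930^0.1492 = 2.235 × 3.656 ≈ 8.169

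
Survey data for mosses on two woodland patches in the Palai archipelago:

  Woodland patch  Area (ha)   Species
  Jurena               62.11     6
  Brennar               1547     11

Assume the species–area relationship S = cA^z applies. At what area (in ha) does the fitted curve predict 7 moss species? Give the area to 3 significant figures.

141 ha

z = ln(11/6) / ln(1547/62.11) = 0.6061 / 3.2152 = 0.1885
c = 6 / 62.11^0.1885 = 6 / 2.178 = 2.755
A = (7/2.755)^(1/0.1885) ⇒ ln A = ln(2.541)/0.1885 = 4.9466
A = e^4.9466 ≈ 140.7 ha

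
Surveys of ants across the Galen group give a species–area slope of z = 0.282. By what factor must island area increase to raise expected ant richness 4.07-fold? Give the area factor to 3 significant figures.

(A₂/A₁)^0.282 = 4.07, so A₂/A₁ = 4.07^(1/0.282) = 4.07^3.546
ln(A₂/A₁) = ln 4.07 / 0.282 = 1.4036 / 0.282 = 4.9775
A₂/A₁ = e^4.9775 ≈ 145.1

145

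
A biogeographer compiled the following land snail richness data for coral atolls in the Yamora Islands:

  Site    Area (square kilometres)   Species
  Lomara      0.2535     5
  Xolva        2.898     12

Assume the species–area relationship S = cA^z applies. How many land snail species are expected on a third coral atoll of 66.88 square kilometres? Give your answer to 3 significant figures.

37.1

z = ln(12/5) / ln(2.898/0.2535) = 0.8755 / 2.4364 = 0.3593
c = 5 / 0.2535^0.3593 = 5 / 0.6107 = 8.187
S₃ = 8.187 × 66.88^0.3593 = 8.187 × 4.528 ≈ 37.07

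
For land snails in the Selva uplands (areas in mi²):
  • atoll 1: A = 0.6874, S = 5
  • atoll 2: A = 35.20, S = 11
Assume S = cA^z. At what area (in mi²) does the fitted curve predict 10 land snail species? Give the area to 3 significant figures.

21.9 mi²

z = ln(11/5) / ln(35.2/0.6874) = 0.7885 / 3.9359 = 0.2003
c = 5 / 0.6874^0.2003 = 5 / 0.9277 = 5.39
A = (10/5.39)^(1/0.2003) ⇒ ln A = ln(1.855)/0.2003 = 3.0853
A = e^3.0853 ≈ 21.87 mi²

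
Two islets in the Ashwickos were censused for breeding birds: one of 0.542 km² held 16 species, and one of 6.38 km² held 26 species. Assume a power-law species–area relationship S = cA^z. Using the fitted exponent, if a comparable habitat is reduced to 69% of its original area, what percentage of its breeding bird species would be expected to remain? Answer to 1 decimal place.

z = ln(26/16) / ln(6.38/0.542) = 0.4855 / 2.4657 = 0.1969
S_new/S_old = (A_new/A_old)^z = 0.69^0.1969 = exp(0.1969 × -0.3711) = 0.9295

93.0%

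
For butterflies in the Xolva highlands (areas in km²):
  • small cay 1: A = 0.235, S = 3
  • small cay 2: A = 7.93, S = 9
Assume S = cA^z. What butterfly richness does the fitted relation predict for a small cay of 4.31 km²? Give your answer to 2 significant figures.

z = ln(9/3) / ln(7.93/0.235) = 1.0986 / 3.5188 = 0.3122
c = 3 / 0.235^0.3122 = 3 / 0.6363 = 4.715
S₃ = 4.715 × 4.31^0.3122 = 4.715 × 1.578 ≈ 7.44

7.4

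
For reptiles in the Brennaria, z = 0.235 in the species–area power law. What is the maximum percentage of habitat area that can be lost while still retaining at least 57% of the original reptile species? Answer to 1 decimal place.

90.9%

Need (A_new/A_old)^0.235 = 0.57, so A_new/A_old = 0.57^(1/0.235) = 0.57^4.255
ln(A_new/A_old) = ln 0.57 / 0.235 = -0.5621 / 0.235 = -2.3920
A_new/A_old = e^-2.3920 ≈ 0.09145
Fraction that can be lost = 1 − 0.09145 = 0.9086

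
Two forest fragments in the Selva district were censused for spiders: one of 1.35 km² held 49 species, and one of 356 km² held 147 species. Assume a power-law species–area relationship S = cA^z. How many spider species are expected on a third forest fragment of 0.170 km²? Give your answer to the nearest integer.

z = ln(147/49) / ln(356/1.35) = 1.0986 / 5.5748 = 0.1971
c = 49 / 1.35^0.1971 = 49 / 1.061 = 46.19
S₃ = 46.19 × 0.17^0.1971 = 46.19 × 0.7053 ≈ 32.57

33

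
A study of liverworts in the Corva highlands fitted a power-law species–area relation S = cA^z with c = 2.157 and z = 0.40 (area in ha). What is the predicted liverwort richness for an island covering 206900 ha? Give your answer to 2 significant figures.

S = 2.157 × 206900^0.4 = 2.157 × 133.8 ≈ 288.5

290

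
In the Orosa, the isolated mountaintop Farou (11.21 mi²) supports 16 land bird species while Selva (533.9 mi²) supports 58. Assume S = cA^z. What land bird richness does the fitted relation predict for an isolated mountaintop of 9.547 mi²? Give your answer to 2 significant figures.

z = ln(58/16) / ln(533.9/11.21) = 1.2879 / 3.8634 = 0.3333
c = 16 / 11.21^0.3333 = 16 / 2.238 = 7.149
S₃ = 7.149 × 9.547^0.3333 = 7.149 × 2.121 ≈ 15.17

15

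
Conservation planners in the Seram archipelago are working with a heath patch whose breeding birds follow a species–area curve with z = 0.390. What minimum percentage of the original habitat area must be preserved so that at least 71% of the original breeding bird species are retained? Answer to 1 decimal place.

Need (A_new/A_old)^0.39 = 0.71, so A_new/A_old = 0.71^(1/0.39) = 0.71^2.564
ln(A_new/A_old) = ln 0.71 / 0.39 = -0.3425 / 0.39 = -0.8782
A_new/A_old = e^-0.8782 ≈ 0.4155

41.6%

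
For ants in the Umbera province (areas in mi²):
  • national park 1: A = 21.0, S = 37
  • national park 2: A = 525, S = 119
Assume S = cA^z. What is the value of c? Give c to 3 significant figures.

12.3

z = ln(S₂/S₁) / ln(A₂/A₁) = ln(119/37) / ln(525/21) = 1.1682 / 3.2189 = 0.3629
c = S₁ / A₁^z = 37 / 21^0.3629 = 37 / 3.019 = 12.26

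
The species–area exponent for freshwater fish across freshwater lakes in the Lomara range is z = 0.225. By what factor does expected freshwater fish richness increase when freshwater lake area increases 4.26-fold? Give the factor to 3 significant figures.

1.39

S₂/S₁ = (A₂/A₁)^z = 4.26^0.225
ln(S₂/S₁) = 0.225 × ln 4.26 = 0.225 × 1.4493 = 0.3261
S₂/S₁ = e^0.3261 ≈ 1.386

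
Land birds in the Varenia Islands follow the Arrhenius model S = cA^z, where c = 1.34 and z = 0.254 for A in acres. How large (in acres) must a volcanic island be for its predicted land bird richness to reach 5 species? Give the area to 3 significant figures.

5 = 1.34 × A^0.254  ⇒  A^0.254 = 5/1.34 = 3.731
ln A = ln(3.731) / 0.254 = 1.3168 / 0.254 = 5.1841
A = e^5.1841 ≈ 178.4 acres

178 acres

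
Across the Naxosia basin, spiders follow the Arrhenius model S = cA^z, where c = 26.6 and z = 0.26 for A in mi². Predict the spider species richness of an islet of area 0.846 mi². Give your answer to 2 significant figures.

25

S = 26.6 × 0.846^0.26
ln S = ln 26.6 + 0.26 × ln 0.846 = 3.2809 + 0.26 × -0.1672 = 3.2374
S = e^3.2374 ≈ 25.47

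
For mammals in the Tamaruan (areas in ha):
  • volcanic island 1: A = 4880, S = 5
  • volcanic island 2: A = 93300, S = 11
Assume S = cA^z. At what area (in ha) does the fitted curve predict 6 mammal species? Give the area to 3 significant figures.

z = ln(11/5) / ln(93300/4880) = 0.7885 / 2.9507 = 0.2672
c = 5 / 4880^0.2672 = 5 / 9.674 = 0.5169
A = (6/0.5169)^(1/0.2672) ⇒ ln A = ln(11.61)/0.2672 = 9.1752
A = e^9.1752 ≈ 9655 ha

9650 ha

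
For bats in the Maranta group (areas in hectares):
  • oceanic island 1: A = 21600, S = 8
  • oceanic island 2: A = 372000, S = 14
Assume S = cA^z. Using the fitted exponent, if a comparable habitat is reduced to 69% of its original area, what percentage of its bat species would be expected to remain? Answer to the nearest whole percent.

z = ln(14/8) / ln(372000/21600) = 0.5596 / 2.8462 = 0.1966
S_new/S_old = (A_new/A_old)^z = 0.69^0.1966 = exp(0.1966 × -0.3711) = 0.9296

93%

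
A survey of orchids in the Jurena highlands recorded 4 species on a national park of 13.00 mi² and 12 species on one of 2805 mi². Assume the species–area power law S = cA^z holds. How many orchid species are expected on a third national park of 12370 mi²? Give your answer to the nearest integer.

16

z = ln(12/4) / ln(2805/13) = 1.0986 / 5.3742 = 0.2044
c = 4 / 13^0.2044 = 4 / 1.689 = 2.368
S₃ = 2.368 × 12370^0.2044 = 2.368 × 6.864 ≈ 16.25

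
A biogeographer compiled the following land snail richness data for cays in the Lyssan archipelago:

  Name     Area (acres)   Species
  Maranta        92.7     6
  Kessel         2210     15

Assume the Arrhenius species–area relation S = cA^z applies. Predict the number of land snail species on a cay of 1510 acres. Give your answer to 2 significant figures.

13

z = ln(15/6) / ln(2210/92.7) = 0.9163 / 3.1714 = 0.2889
c = 6 / 92.7^0.2889 = 6 / 3.701 = 1.621
S₃ = 1.621 × 1510^0.2889 = 1.621 × 8.289 ≈ 13.44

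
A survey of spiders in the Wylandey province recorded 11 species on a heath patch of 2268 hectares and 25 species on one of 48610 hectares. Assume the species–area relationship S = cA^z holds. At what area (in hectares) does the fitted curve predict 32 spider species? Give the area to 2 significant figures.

120000 hectares

z = ln(25/11) / ln(48610/2268) = 0.8210 / 3.0649 = 0.2679
c = 11 / 2268^0.2679 = 11 / 7.922 = 1.388
A = (32/1.388)^(1/0.2679) ⇒ ln A = ln(23.05)/0.2679 = 11.7132
A = e^11.7132 ≈ 122171 hectares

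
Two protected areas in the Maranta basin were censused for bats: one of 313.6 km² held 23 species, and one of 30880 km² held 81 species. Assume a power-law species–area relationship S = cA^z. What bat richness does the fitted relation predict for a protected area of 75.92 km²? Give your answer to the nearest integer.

16

z = ln(81/23) / ln(30880/313.6) = 1.2590 / 4.5897 = 0.2743
c = 23 / 313.6^0.2743 = 23 / 4.839 = 4.753
S₃ = 4.753 × 75.92^0.2743 = 4.753 × 3.279 ≈ 15.59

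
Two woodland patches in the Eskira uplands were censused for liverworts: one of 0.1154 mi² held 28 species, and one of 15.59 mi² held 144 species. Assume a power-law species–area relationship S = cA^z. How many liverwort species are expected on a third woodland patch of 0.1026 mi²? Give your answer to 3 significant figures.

26.9

z = ln(144/28) / ln(15.59/0.1154) = 1.6376 / 4.9060 = 0.3338
c = 28 / 0.1154^0.3338 = 28 / 0.4864 = 57.57
S₃ = 57.57 × 0.1026^0.3338 = 57.57 × 0.4677 ≈ 26.92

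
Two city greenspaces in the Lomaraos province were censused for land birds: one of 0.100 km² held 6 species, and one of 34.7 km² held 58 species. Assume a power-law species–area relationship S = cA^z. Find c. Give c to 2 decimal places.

z = ln(S₂/S₁) / ln(A₂/A₁) = ln(58/6) / ln(34.7/0.1) = 2.2687 / 5.8493 = 0.3879
c = S₁ / A₁^z = 6 / 0.1^0.3879 = 6 / 0.4094 = 14.66

14.66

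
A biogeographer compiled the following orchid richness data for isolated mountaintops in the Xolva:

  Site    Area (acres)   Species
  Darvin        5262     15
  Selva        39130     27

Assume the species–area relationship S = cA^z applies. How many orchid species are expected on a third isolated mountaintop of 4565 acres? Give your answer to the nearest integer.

z = ln(27/15) / ln(39130/5262) = 0.5878 / 2.0064 = 0.2930
c = 15 / 5262^0.2930 = 15 / 12.31 = 1.219
S₃ = 1.219 × 4565^0.2930 = 1.219 × 11.81 ≈ 14.39

14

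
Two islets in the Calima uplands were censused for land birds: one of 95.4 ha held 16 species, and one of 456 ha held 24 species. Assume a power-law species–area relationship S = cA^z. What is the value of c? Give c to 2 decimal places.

z = ln(S₂/S₁) / ln(A₂/A₁) = ln(24/16) / ln(456/95.4) = 0.4055 / 1.5644 = 0.2592
c = S₁ / A₁^z = 16 / 95.4^0.2592 = 16 / 3.259 = 4.91

4.91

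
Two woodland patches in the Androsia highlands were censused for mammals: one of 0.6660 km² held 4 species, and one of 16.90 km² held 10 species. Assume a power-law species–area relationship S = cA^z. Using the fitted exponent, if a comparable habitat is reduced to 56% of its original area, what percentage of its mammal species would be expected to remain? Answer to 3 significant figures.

84.8%

z = ln(10/4) / ln(16.9/0.666) = 0.9163 / 3.2338 = 0.2833
S_new/S_old = (A_new/A_old)^z = 0.56^0.2833 = exp(0.2833 × -0.5798) = 0.8485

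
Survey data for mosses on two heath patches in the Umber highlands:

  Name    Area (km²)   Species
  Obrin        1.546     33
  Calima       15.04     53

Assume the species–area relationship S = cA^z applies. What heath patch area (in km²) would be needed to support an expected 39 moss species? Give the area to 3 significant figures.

z = ln(53/33) / ln(15.04/1.546) = 0.4738 / 2.2750 = 0.2083
c = 33 / 1.546^0.2083 = 33 / 1.095 = 30.14
A = (39/30.14)^(1/0.2083) ⇒ ln A = ln(1.294)/0.2083 = 1.2378
A = e^1.2378 ≈ 3.448 km²

3.45 km²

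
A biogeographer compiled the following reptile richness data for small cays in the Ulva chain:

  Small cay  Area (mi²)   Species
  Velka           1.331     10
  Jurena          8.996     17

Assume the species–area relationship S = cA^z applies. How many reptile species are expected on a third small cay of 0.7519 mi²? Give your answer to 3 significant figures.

8.53

z = ln(17/10) / ln(8.996/1.331) = 0.5306 / 1.9108 = 0.2777
c = 10 / 1.331^0.2777 = 10 / 1.083 = 9.237
S₃ = 9.237 × 0.7519^0.2777 = 9.237 × 0.9239 ≈ 8.534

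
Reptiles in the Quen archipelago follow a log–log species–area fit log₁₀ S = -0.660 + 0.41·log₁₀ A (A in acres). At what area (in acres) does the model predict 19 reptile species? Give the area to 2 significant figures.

54000 acres

19 = 0.2188 × A^0.41  ⇒  A^0.41 = 19/0.2188 = 86.85
ln A = ln(86.85) / 0.41 = 4.4641 / 0.41 = 10.8882
A = e^10.8882 ≈ 53539 acres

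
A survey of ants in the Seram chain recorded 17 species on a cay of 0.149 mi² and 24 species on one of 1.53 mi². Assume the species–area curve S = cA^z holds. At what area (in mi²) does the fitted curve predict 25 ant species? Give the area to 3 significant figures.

2.02 mi²

z = ln(24/17) / ln(1.53/0.149) = 0.3448 / 2.3291 = 0.1481
c = 17 / 0.149^0.1481 = 17 / 0.7544 = 22.54
A = (25/22.54)^(1/0.1481) ⇒ ln A = ln(1.109)/0.1481 = 0.7010
A = e^0.7010 ≈ 2.016 mi²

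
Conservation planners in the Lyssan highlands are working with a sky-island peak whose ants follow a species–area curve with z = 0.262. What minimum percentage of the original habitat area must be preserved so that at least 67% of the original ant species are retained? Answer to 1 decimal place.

21.7%

Need (A_new/A_old)^0.262 = 0.67, so A_new/A_old = 0.67^(1/0.262) = 0.67^3.817
ln(A_new/A_old) = ln 0.67 / 0.262 = -0.4005 / 0.262 = -1.5285
A_new/A_old = e^-1.5285 ≈ 0.2169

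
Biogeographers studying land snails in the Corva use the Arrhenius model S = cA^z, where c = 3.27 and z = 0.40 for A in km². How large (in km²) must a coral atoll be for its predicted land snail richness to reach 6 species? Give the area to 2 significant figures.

4.6 km²

6 = 3.27 × A^0.4  ⇒  A^0.4 = 6/3.27 = 1.835
ln A = ln(1.835) / 0.4 = 0.6070 / 0.4 = 1.5174
A = e^1.5174 ≈ 4.56 km²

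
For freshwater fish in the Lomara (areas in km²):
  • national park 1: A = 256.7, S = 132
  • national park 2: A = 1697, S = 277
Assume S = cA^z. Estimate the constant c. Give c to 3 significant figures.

15.0

z = ln(S₂/S₁) / ln(A₂/A₁) = ln(277/132) / ln(1697/256.7) = 0.7412 / 1.8887 = 0.3924
c = S₁ / A₁^z = 132 / 256.7^0.3924 = 132 / 8.822 = 14.96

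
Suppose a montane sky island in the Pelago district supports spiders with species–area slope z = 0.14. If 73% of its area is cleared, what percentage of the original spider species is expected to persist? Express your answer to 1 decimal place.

83.3%

S_new/S_old = (A_new/A_old)^z = 0.27^0.14
= exp(0.14 × ln 0.27) = exp(0.14 × -1.3093) = exp(-0.1833) ≈ 0.8325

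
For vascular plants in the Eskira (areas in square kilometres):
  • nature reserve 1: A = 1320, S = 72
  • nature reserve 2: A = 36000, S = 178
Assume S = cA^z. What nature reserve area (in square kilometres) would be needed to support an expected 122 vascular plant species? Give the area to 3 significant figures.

9060 square kilometres

z = ln(178/72) / ln(36000/1320) = 0.9051 / 3.3059 = 0.2738
c = 72 / 1320^0.2738 = 72 / 7.151 = 10.07
A = (122/10.07)^(1/0.2738) ⇒ ln A = ln(12.12)/0.2738 = 9.1115
A = e^9.1115 ≈ 9059 square kilometres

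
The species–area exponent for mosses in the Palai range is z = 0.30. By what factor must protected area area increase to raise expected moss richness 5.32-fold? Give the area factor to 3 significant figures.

263

(A₂/A₁)^0.3 = 5.32, so A₂/A₁ = 5.32^(1/0.3) = 5.32^3.333
ln(A₂/A₁) = ln 5.32 / 0.3 = 1.6715 / 0.3 = 5.5716
A₂/A₁ = e^5.5716 ≈ 262.8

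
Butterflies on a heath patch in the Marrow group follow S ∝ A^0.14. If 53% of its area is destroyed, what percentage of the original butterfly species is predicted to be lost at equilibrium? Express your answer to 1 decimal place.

10.0%

S_new/S_old = (A_new/A_old)^z = 0.47^0.14
= exp(0.14 × ln 0.47) = exp(0.14 × -0.7550) = exp(-0.1057) ≈ 0.8997
Fraction lost = 1 − 0.8997 = 0.1003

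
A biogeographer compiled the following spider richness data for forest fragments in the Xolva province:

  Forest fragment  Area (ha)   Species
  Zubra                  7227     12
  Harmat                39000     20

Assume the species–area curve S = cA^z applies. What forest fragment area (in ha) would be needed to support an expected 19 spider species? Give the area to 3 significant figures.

z = ln(20/12) / ln(39000/7227) = 0.5108 / 1.6857 = 0.3030
c = 12 / 7227^0.3030 = 12 / 14.77 = 0.8125
A = (19/0.8125)^(1/0.3030) ⇒ ln A = ln(23.39)/0.3030 = 10.4020
A = e^10.4020 ≈ 32927 ha

32900 ha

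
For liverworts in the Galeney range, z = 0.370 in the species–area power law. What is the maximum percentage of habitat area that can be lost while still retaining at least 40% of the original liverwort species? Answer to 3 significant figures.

91.6%

Need (A_new/A_old)^0.37 = 0.4, so A_new/A_old = 0.4^(1/0.37) = 0.4^2.703
ln(A_new/A_old) = ln 0.4 / 0.37 = -0.9163 / 0.37 = -2.4765
A_new/A_old = e^-2.4765 ≈ 0.08404
Fraction that can be lost = 1 − 0.08404 = 0.916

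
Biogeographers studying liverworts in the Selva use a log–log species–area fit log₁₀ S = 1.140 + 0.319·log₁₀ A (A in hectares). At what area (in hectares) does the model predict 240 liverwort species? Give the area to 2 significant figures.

240 = 13.8 × A^0.319  ⇒  A^0.319 = 240/13.8 = 17.39
ln A = ln(17.39) / 0.319 = 2.8557 / 0.319 = 8.9520
A = e^8.9520 ≈ 7723 hectares

7700 hectares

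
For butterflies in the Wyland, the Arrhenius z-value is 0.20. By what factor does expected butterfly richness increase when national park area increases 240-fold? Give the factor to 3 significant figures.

2.99

S₂/S₁ = (A₂/A₁)^z = 240^0.2
ln(S₂/S₁) = 0.2 × ln 240 = 0.2 × 5.4806 = 1.0961
S₂/S₁ = e^1.0961 ≈ 2.993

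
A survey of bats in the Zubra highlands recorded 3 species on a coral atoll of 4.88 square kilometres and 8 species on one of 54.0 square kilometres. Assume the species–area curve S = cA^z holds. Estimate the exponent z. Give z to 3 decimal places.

Taking logs: ln S = ln c + z ln A, so z = (ln S₂ − ln S₁)/(ln A₂ − ln A₁).
z = ln(8/3) / ln(54/4.88) = ln(2.667) / ln(11.07) = 0.9808 / 2.4038 = 0.4080

0.408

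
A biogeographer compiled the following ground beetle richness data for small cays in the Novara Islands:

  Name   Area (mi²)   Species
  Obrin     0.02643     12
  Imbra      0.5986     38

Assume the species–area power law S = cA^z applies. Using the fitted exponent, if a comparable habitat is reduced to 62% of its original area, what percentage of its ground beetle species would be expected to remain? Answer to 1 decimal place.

z = ln(38/12) / ln(0.5986/0.02643) = 1.1527 / 3.1201 = 0.3694
S_new/S_old = (A_new/A_old)^z = 0.62^0.3694 = exp(0.3694 × -0.4780) = 0.8381

83.8%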